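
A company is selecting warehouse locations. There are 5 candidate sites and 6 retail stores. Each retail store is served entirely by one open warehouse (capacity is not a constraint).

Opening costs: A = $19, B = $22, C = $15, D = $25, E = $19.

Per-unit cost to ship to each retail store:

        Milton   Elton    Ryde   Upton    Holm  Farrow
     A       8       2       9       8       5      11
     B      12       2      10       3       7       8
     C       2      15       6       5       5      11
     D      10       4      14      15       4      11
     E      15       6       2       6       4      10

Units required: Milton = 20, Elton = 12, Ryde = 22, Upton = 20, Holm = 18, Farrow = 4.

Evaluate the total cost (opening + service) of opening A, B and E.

Total cost: 452

Each retail store is assigned to its cheapest site among the open ones.
{A, B, E}: Milton→A 8·20=160, Elton→A 2·12=24, Ryde→E 2·22=44, Upton→B 3·20=60, Holm→E 4·18=72, Farrow→B 8·4=32. Service 392; fixed 60; total 452.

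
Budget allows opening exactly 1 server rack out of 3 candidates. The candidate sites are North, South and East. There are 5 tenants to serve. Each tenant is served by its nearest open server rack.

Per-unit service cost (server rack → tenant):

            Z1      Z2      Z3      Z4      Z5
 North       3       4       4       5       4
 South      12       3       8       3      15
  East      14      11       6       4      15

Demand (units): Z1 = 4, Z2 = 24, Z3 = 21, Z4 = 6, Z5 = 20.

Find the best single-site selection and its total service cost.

Choose North only; total service cost 302.

With exactly 1 open, each tenant uses its cheapest among the chosen.
{North}: Z1→North 3·4=12, Z2→North 4·24=96, Z3→North 4·21=84, Z4→North 5·6=30, Z5→North 4·20=80. Service cost 302.
{South}: service cost 606
{East}: service cost 770
Among all 3 size-1 choices, {North} is lowest.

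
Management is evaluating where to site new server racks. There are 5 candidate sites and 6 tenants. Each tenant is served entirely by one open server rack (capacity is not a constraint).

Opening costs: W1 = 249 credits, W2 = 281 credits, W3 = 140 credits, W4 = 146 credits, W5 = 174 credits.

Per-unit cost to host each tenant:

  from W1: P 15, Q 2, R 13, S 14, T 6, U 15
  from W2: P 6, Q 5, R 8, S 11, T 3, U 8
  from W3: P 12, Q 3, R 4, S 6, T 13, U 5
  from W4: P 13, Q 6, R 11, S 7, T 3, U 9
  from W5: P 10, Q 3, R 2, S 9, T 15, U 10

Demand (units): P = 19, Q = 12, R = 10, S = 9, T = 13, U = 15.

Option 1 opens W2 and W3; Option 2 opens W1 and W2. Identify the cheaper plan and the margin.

Option 1 is cheaper by 227.

Option 1: {W2, W3}: P→W2 6·19=114, Q→W3 3·12=36, R→W3 4·10=40, S→W3 6·9=54, T→W2 3·13=39, U→W3 5·15=75. Service 358; fixed 421; total 779.
Option 2: {W1, W2}: P→W2 6·19=114, Q→W1 2·12=24, R→W2 8·10=80, S→W2 11·9=99, T→W2 3·13=39, U→W2 8·15=120. Service 476; fixed 530; total 1006.
Difference: |779 − 1006| = 227.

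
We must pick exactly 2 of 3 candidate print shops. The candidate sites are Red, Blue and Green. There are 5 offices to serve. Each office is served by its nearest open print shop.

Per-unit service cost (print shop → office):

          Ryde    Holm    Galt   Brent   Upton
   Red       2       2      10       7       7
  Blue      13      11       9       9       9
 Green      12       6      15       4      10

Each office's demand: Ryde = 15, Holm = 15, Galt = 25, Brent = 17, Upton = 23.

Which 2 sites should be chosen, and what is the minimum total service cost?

Choose Red and Green; total service cost 539.

With exactly 2 open, each office uses its cheapest among the chosen.
{Red, Green}: Ryde→Red 2·15=30, Holm→Red 2·15=30, Galt→Red 10·25=250, Brent→Green 4·17=68, Upton→Red 7·23=161. Service cost 539.
{Red, Blue}: service cost 565
{Blue, Green}: service cost 770
Among all 3 size-2 choices, {Red, Green} is lowest.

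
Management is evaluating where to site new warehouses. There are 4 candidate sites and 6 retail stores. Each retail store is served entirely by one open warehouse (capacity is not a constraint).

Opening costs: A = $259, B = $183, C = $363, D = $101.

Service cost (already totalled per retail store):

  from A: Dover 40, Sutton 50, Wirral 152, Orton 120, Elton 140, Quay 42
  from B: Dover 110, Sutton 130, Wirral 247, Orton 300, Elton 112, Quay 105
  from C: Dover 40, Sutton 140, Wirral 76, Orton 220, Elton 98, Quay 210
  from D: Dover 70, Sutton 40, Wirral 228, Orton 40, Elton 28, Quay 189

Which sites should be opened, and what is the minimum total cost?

For any fixed open set, each retail store goes to its cheapest open site; total = fixed + service.
{D}: Dover→D 70, Sutton→D 40, Wirral→D 228, Orton→D 40, Elton→D 28, Quay→D 189. Service 595; fixed 101; total 696.
{A, D}: service 342 + fixed 360 = 702
{B, D}: service 511 + fixed 284 = 795
{A, B, C, D}: service 266 + fixed 906 = 1172
No other subset beats 696.

Open D only; minimum total cost 696.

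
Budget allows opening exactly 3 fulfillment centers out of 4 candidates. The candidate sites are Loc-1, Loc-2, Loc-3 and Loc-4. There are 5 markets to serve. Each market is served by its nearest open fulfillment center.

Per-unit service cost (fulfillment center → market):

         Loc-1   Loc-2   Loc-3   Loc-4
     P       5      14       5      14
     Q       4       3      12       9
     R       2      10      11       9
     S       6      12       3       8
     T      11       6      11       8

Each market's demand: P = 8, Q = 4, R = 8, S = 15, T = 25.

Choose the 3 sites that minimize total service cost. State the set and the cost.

Choose Loc-1, Loc-2 and Loc-3; total service cost 263.

With exactly 3 open, each market uses its cheapest among the chosen.
{Loc-1, Loc-2, Loc-3}: P→Loc-1 5·8=40, Q→Loc-2 3·4=12, R→Loc-1 2·8=16, S→Loc-3 3·15=45, T→Loc-2 6·25=150. Service cost 263.
{Loc-1, Loc-2, Loc-4}: service cost 308
{Loc-1, Loc-3, Loc-4}: service cost 317
Among all 4 size-3 choices, {Loc-1, Loc-2, Loc-3} is lowest.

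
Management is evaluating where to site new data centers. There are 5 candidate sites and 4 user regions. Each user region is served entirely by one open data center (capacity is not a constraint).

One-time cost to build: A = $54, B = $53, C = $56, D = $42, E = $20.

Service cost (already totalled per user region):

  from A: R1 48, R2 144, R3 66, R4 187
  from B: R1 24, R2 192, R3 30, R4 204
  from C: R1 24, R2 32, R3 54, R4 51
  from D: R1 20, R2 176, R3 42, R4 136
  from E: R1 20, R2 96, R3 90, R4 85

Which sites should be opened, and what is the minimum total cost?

For any fixed open set, each user region goes to its cheapest open site; total = fixed + service.
{C}: R1→C 24, R2→C 32, R3→C 54, R4→C 51. Service 161; fixed 56; total 217.
{C, E}: R1→E 20, R2→C 32, R3→C 54, R4→C 51. Service 157; fixed 76; total 233.
{C, D}: service 145 + fixed 98 = 243
{A, B, C, D, E}: R1→D 20, R2→C 32, R3→B 30, R4→C 51. Service 133; fixed 225; total 358.
No other subset beats 217.

Open C only; minimum total cost 217.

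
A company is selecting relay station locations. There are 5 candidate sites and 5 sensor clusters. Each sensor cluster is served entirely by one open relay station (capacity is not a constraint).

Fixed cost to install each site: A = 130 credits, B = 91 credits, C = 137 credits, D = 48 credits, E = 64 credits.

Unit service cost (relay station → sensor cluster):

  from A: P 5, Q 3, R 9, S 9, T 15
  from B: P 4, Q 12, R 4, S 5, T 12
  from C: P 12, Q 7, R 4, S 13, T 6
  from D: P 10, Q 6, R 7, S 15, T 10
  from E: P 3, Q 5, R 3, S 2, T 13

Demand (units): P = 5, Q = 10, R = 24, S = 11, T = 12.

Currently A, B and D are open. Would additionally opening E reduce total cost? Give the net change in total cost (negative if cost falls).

Current service cost with {A, B, D}: 321.
Adding E: each sensor cluster re-picks its cheapest; new service cost 259, saving 62.
Extra fixed cost: 64. Net change = 64 − 62 = 2.
(Totals: 590 → 592.)

No — net change +2 (cost rises by 2).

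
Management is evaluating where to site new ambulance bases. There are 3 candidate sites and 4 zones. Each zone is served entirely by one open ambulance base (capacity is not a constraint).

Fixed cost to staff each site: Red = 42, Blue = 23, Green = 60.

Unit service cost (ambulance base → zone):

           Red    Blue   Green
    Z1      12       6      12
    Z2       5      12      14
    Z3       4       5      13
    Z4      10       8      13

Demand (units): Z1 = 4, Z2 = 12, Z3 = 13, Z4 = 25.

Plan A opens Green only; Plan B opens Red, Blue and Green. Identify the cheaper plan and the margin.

Plan B is cheaper by 309.

Plan A: {Green}: Z1→Green 12·4=48, Z2→Green 14·12=168, Z3→Green 13·13=169, Z4→Green 13·25=325. Service 710; fixed 60; total 770.
Plan B: {Red, Blue, Green}: Z1→Blue 6·4=24, Z2→Red 5·12=60, Z3→Red 4·13=52, Z4→Blue 8·25=200. Service 336; fixed 125; total 461.
Difference: |770 − 461| = 309.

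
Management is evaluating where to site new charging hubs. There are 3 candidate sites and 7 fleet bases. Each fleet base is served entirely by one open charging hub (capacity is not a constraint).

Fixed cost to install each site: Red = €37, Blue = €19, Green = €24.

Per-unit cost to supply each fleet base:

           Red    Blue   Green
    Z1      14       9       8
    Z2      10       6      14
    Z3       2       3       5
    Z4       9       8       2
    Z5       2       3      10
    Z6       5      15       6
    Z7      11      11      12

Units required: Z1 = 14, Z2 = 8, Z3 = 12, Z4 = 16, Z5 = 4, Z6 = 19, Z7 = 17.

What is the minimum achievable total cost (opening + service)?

Minimum total cost: 584

For any fixed open set, each fleet base goes to its cheapest open site; total = fixed + service.
{Blue, Green}: Z1→Green 8·14=112, Z2→Blue 6·8=48, Z3→Blue 3·12=36, Z4→Green 2·16=32, Z5→Blue 3·4=12, Z6→Green 6·19=114, Z7→Blue 11·17=187. Service 541; fixed 43; total 584.
{Red, Blue, Green}: Z1→Green 8·14=112, Z2→Blue 6·8=48, Z3→Red 2·12=24, Z4→Green 2·16=32, Z5→Red 2·4=8, Z6→Red 5·19=95, Z7→Red 11·17=187. Service 506; fixed 80; total 586.
{Red, Green}: service 538 + fixed 61 = 599
{Blue}: Z1→Blue 9·14=126, Z2→Blue 6·8=48, Z3→Blue 3·12=36, Z4→Blue 8·16=128, Z5→Blue 3·4=12, Z6→Blue 15·19=285, Z7→Blue 11·17=187. Service 822; fixed 19; total 841.
No other subset beats 584.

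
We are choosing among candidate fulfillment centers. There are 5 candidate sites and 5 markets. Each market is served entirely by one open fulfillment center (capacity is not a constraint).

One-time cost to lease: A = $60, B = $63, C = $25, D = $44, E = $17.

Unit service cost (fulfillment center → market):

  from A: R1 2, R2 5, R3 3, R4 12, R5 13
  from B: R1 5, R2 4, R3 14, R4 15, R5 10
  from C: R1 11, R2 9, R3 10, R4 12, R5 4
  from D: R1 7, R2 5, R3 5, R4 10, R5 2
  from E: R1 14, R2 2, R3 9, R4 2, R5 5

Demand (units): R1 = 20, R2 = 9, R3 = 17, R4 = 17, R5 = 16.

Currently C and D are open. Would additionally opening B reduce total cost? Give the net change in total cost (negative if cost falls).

No — net change +14 (cost rises by 14).

Current service cost with {C, D}: 472.
Adding B: each market re-picks its cheapest; new service cost 423, saving 49.
Extra fixed cost: 63. Net change = 63 − 49 = 14.
(Totals: 541 → 555.)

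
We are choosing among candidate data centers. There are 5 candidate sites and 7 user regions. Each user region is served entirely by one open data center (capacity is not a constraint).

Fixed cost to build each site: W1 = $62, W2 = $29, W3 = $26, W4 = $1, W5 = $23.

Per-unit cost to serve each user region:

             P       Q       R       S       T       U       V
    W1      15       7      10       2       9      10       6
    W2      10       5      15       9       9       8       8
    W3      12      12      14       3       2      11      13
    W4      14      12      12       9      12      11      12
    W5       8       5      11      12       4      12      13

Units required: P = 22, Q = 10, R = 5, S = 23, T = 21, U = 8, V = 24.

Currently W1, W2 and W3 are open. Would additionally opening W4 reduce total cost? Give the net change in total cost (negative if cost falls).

No — net change +1 (cost rises by 1).

Current service cost with {W1, W2, W3}: 616.
Adding W4: each user region re-picks its cheapest; new service cost 616, saving 0.
Extra fixed cost: 1. Net change = 1 − 0 = 1.
(Totals: 733 → 734.)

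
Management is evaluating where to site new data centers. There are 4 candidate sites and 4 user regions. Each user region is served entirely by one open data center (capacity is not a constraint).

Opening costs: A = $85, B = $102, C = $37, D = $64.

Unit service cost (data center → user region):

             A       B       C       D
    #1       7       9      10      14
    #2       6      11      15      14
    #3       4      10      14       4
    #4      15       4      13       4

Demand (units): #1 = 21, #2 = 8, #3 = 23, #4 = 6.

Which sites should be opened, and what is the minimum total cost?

Open A and D; minimum total cost 460.

For any fixed open set, each user region goes to its cheapest open site; total = fixed + service.
{A, D}: #1→A 7·21=147, #2→A 6·8=48, #3→A 4·23=92, #4→D 4·6=24. Service 311; fixed 149; total 460.
{A}: service 377 + fixed 85 = 462
{A, C}: #1→A 7·21=147, #2→A 6·8=48, #3→A 4·23=92, #4→C 13·6=78. Service 365; fixed 122; total 487.
{A, B, C, D}: #1→A 7·21=147, #2→A 6·8=48, #3→A 4·23=92, #4→B 4·6=24. Service 311; fixed 288; total 599.
(All 15 nonempty subsets were checked; A and D is lowest.)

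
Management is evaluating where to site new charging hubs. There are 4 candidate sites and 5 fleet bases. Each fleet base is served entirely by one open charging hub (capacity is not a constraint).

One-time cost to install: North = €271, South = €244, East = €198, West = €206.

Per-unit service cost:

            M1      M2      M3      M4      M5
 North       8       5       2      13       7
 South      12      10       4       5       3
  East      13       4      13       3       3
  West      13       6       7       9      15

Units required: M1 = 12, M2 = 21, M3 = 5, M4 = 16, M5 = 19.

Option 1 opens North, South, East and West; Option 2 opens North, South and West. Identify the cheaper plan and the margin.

Option 2 is cheaper by 145.

Option 1: {North, South, East, West}: M1→North 8·12=96, M2→East 4·21=84, M3→North 2·5=10, M4→East 3·16=48, M5→South 3·19=57. Service 295; fixed 919; total 1214.
Option 2: {North, South, West}: M1→North 8·12=96, M2→North 5·21=105, M3→North 2·5=10, M4→South 5·16=80, M5→South 3·19=57. Service 348; fixed 721; total 1069.
Difference: |1214 − 1069| = 145.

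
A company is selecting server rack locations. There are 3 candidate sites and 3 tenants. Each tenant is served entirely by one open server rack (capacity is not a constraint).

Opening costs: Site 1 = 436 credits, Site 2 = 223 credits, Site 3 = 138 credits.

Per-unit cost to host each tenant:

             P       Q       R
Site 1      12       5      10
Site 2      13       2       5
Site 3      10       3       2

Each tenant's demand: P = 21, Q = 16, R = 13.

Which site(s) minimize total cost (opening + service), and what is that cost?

Open Site 3 only; minimum total cost 422.

For any fixed open set, each tenant goes to its cheapest open site; total = fixed + service.
{Site 3}: P→Site 3 10·21=210, Q→Site 3 3·16=48, R→Site 3 2·13=26. Service 284; fixed 138; total 422.
{Site 2}: P→Site 2 13·21=273, Q→Site 2 2·16=32, R→Site 2 5·13=65. Service 370; fixed 223; total 593.
{Site 2, Site 3}: P→Site 3 10·21=210, Q→Site 2 2·16=32, R→Site 3 2·13=26. Service 268; fixed 361; total 629.
{Site 1, Site 2, Site 3}: P→Site 3 10·21=210, Q→Site 2 2·16=32, R→Site 3 2·13=26. Service 268; fixed 797; total 1065.
No other subset beats 422.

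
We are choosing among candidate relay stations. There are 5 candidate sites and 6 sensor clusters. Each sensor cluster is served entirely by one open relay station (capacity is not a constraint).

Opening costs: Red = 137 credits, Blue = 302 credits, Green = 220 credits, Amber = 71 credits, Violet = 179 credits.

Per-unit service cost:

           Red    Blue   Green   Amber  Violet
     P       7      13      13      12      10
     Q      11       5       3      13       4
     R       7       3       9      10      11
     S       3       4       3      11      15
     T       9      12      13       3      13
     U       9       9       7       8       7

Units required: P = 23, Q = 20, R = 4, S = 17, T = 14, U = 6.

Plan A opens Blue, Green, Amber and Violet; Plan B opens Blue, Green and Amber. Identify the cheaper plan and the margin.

Plan A: {Blue, Green, Amber, Violet}: P→Violet 10·23=230, Q→Green 3·20=60, R→Blue 3·4=12, S→Green 3·17=51, T→Amber 3·14=42, U→Green 7·6=42. Service 437; fixed 772; total 1209.
Plan B: {Blue, Green, Amber}: P→Amber 12·23=276, Q→Green 3·20=60, R→Blue 3·4=12, S→Green 3·17=51, T→Amber 3·14=42, U→Green 7·6=42. Service 483; fixed 593; total 1076.
Difference: |1209 − 1076| = 133.

Plan B is cheaper by 133.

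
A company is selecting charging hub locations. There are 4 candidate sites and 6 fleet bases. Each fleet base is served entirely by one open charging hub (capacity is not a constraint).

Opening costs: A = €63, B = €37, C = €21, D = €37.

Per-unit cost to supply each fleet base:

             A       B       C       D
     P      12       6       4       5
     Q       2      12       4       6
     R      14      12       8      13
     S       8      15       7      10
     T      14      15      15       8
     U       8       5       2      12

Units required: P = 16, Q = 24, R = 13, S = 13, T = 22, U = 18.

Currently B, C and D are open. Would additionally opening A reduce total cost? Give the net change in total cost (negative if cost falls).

Current service cost with {B, C, D}: 567.
Adding A: each fleet base re-picks its cheapest; new service cost 519, saving 48.
Extra fixed cost: 63. Net change = 63 − 48 = 15.
(Totals: 662 → 677.)

No — net change +15 (cost rises by 15).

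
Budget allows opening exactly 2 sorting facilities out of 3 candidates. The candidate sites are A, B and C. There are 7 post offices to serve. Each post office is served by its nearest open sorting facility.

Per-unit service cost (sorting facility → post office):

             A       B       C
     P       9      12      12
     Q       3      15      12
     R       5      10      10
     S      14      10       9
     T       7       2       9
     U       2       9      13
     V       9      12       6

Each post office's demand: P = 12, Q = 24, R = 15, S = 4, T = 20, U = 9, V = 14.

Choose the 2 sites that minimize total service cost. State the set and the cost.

With exactly 2 open, each post office uses its cheapest among the chosen.
{A, B}: P→A 9·12=108, Q→A 3·24=72, R→A 5·15=75, S→B 10·4=40, T→B 2·20=40, U→A 2·9=18, V→A 9·14=126. Service cost 479.
{A, C}: service cost 533
{B, C}: service cost 823
Among all 3 size-2 choices, {A, B} is lowest.

Choose A and B; total service cost 479.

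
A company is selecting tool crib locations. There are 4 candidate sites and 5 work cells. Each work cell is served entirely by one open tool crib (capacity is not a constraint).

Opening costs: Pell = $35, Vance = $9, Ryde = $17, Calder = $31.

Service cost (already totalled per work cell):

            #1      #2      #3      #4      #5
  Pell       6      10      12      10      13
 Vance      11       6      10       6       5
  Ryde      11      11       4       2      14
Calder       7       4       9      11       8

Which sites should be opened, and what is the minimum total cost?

Open Vance only; minimum total cost 47.

For any fixed open set, each work cell goes to its cheapest open site; total = fixed + service.
{Vance}: #1→Vance 11, #2→Vance 6, #3→Vance 10, #4→Vance 6, #5→Vance 5. Service 38; fixed 9; total 47.
{Vance, Ryde}: #1→Vance 11, #2→Vance 6, #3→Ryde 4, #4→Ryde 2, #5→Vance 5. Service 28; fixed 26; total 54.
{Ryde}: #1→Ryde 11, #2→Ryde 11, #3→Ryde 4, #4→Ryde 2, #5→Ryde 14. Service 42; fixed 17; total 59.
{Pell, Vance, Ryde, Calder}: #1→Pell 6, #2→Calder 4, #3→Ryde 4, #4→Ryde 2, #5→Vance 5. Service 21; fixed 92; total 113.
No other subset beats 47.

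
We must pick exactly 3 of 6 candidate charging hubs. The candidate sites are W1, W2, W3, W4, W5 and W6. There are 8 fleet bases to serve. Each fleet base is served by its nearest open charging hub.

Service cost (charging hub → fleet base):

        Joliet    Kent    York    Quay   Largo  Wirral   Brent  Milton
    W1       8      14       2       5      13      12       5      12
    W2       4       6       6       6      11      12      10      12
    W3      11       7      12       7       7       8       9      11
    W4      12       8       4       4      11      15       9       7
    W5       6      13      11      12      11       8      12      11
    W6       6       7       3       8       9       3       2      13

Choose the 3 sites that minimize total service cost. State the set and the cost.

Choose W2, W4 and W6; total service cost 38.

With exactly 3 open, each fleet base uses its cheapest among the chosen.
{W2, W4, W6}: Joliet→W2 4, Kent→W2 6, York→W6 3, Quay→W4 4, Largo→W6 9, Wirral→W6 3, Brent→W6 2, Milton→W4 7. Service cost 38.
{W3, W4, W6}: service cost 39
{W1, W4, W6}: service cost 40
Among all 20 size-3 choices, {W2, W4, W6} is lowest.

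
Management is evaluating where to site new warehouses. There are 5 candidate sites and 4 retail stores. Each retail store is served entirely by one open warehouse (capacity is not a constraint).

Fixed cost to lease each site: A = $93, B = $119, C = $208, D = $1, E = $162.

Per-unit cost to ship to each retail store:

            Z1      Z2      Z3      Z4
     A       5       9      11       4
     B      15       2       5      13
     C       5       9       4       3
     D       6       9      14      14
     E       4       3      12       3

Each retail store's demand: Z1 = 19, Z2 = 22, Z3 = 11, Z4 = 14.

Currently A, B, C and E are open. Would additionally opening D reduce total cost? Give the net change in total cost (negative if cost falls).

Current service cost with {A, B, C, E}: 206.
Adding D: each retail store re-picks its cheapest; new service cost 206, saving 0.
Extra fixed cost: 1. Net change = 1 − 0 = 1.
(Totals: 788 → 789.)

No — net change +1 (cost rises by 1).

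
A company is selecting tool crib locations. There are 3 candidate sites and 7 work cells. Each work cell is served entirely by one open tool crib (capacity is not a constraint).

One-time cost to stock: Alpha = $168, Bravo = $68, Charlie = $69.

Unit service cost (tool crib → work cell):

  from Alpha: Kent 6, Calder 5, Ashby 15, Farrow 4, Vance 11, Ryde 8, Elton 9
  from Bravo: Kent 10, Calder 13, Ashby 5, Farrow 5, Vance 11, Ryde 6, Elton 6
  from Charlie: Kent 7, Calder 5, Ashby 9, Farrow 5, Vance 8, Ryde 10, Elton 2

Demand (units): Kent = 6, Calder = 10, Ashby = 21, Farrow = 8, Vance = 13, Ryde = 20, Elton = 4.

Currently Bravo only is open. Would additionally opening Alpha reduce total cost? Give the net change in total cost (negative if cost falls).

No — net change +56 (cost rises by 56).

Current service cost with {Bravo}: 622.
Adding Alpha: each work cell re-picks its cheapest; new service cost 510, saving 112.
Extra fixed cost: 168. Net change = 168 − 112 = 56.
(Totals: 690 → 746.)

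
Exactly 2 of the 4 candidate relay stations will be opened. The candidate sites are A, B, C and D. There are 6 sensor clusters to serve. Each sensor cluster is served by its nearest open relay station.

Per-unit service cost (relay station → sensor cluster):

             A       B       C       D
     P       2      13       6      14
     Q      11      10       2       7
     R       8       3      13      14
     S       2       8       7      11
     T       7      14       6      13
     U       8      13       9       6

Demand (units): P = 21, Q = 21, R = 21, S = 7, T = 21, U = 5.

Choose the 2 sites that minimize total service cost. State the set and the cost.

With exactly 2 open, each sensor cluster uses its cheapest among the chosen.
{A, C}: P→A 2·21=42, Q→C 2·21=42, R→A 8·21=168, S→A 2·7=14, T→C 6·21=126, U→A 8·5=40. Service cost 432.
{B, C}: service cost 451
{A, B}: service cost 516
Among all 6 size-2 choices, {A, C} is lowest.

Choose A and C; total service cost 432.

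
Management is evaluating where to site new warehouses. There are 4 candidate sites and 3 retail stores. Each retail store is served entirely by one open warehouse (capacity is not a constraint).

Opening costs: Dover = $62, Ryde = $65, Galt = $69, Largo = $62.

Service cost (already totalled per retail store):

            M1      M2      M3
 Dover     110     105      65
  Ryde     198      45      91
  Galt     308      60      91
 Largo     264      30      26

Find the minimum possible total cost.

For any fixed open set, each retail store goes to its cheapest open site; total = fixed + service.
{Dover, Largo}: M1→Dover 110, M2→Largo 30, M3→Largo 26. Service 166; fixed 124; total 290.
{Dover}: M1→Dover 110, M2→Dover 105, M3→Dover 65. Service 280; fixed 62; total 342.
{Dover, Ryde}: service 220 + fixed 127 = 347
{Dover, Ryde, Galt, Largo}: service 166 + fixed 258 = 424
No other subset beats 290.

Minimum total cost: 290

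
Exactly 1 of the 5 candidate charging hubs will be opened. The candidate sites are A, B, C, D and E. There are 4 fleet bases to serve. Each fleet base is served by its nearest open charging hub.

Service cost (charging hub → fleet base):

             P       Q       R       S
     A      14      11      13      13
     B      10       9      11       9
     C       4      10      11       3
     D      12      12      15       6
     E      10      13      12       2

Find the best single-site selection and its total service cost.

Choose C only; total service cost 28.

With exactly 1 open, each fleet base uses its cheapest among the chosen.
{C}: P→C 4, Q→C 10, R→C 11, S→C 3. Service cost 28.
{E}: service cost 37
{B}: service cost 39
Among all 5 size-1 choices, {C} is lowest.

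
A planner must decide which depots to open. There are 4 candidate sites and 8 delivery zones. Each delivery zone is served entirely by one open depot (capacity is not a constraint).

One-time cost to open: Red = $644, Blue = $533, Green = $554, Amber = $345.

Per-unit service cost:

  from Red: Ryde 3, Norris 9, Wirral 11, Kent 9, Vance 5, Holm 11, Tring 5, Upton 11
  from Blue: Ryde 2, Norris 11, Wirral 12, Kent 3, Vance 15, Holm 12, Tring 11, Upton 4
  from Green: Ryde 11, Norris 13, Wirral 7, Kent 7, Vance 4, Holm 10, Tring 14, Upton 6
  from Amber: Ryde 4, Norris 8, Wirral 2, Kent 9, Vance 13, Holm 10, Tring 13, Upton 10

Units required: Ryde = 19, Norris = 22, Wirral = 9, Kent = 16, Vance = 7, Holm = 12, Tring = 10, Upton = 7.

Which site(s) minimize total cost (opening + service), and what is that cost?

Open Amber only; minimum total cost 1170.

For any fixed open set, each delivery zone goes to its cheapest open site; total = fixed + service.
{Amber}: Ryde→Amber 4·19=76, Norris→Amber 8·22=176, Wirral→Amber 2·9=18, Kent→Amber 9·16=144, Vance→Amber 13·7=91, Holm→Amber 10·12=120, Tring→Amber 13·10=130, Upton→Amber 10·7=70. Service 825; fixed 345; total 1170.
{Blue}: service 823 + fixed 533 = 1356
{Red}: service 792 + fixed 644 = 1436
{Red, Blue, Green, Amber}: Ryde→Blue 2·19=38, Norris→Amber 8·22=176, Wirral→Amber 2·9=18, Kent→Blue 3·16=48, Vance→Green 4·7=28, Holm→Green 10·12=120, Tring→Red 5·10=50, Upton→Blue 4·7=28. Service 506; fixed 2076; total 2582.
No other subset beats 1170.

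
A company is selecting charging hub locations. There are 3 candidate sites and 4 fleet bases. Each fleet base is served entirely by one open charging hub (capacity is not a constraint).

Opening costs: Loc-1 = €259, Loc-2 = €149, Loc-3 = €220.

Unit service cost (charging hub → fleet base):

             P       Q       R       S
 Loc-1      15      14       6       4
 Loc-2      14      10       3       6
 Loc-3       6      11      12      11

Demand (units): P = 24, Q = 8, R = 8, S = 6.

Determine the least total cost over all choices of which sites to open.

Minimum total cost: 614

For any fixed open set, each fleet base goes to its cheapest open site; total = fixed + service.
{Loc-3}: P→Loc-3 6·24=144, Q→Loc-3 11·8=88, R→Loc-3 12·8=96, S→Loc-3 11·6=66. Service 394; fixed 220; total 614.
{Loc-2}: service 476 + fixed 149 = 625
{Loc-2, Loc-3}: service 284 + fixed 369 = 653
{Loc-1, Loc-2, Loc-3}: service 272 + fixed 628 = 900
(All 7 nonempty subsets were checked; Loc-3 only is lowest.)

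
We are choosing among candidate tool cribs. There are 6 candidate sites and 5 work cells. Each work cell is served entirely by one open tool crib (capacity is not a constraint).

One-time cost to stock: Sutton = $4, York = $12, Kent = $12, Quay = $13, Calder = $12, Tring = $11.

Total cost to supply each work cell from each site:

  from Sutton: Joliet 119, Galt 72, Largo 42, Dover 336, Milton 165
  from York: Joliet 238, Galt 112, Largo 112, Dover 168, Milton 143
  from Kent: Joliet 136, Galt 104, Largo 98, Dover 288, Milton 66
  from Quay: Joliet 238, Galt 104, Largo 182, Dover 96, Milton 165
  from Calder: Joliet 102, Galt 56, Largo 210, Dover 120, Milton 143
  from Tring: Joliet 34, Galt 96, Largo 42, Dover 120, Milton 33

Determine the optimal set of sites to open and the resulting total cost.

For any fixed open set, each work cell goes to its cheapest open site; total = fixed + service.
{Quay, Calder, Tring}: Joliet→Tring 34, Galt→Calder 56, Largo→Tring 42, Dover→Quay 96, Milton→Tring 33. Service 261; fixed 36; total 297.
{Sutton, Quay, Calder, Tring}: service 261 + fixed 40 = 301
{Sutton, Quay, Tring}: Joliet→Tring 34, Galt→Sutton 72, Largo→Sutton 42, Dover→Quay 96, Milton→Tring 33. Service 277; fixed 28; total 305.
{Sutton, York, Kent, Quay, Calder, Tring}: service 261 + fixed 64 = 325
No other subset beats 297.

Open Quay, Calder and Tring; minimum total cost 297.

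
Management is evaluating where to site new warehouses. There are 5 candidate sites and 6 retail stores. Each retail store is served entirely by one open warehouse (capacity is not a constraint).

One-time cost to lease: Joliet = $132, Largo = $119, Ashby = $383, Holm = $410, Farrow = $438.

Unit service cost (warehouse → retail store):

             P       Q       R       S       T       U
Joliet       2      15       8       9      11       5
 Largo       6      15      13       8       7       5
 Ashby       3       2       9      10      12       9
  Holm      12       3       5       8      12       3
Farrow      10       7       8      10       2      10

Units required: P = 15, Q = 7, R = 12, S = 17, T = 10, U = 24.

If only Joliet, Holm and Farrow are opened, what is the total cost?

Each retail store is assigned to its cheapest site among the open ones.
{Joliet, Holm, Farrow}: P→Joliet 2·15=30, Q→Holm 3·7=21, R→Holm 5·12=60, S→Holm 8·17=136, T→Farrow 2·10=20, U→Holm 3·24=72. Service 339; fixed 980; total 1319.

Total cost: 1319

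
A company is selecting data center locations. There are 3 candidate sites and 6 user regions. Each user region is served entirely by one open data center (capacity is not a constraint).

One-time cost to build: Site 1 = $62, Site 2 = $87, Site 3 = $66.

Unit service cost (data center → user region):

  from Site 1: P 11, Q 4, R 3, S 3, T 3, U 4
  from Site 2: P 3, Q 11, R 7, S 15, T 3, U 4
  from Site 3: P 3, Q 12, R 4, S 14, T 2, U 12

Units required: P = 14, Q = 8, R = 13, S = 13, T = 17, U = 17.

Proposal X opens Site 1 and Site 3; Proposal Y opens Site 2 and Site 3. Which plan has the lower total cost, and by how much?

Proposal X is cheaper by 237.

Proposal X: {Site 1, Site 3}: P→Site 3 3·14=42, Q→Site 1 4·8=32, R→Site 1 3·13=39, S→Site 1 3·13=39, T→Site 3 2·17=34, U→Site 1 4·17=68. Service 254; fixed 128; total 382.
Proposal Y: {Site 2, Site 3}: P→Site 2 3·14=42, Q→Site 2 11·8=88, R→Site 3 4·13=52, S→Site 3 14·13=182, T→Site 3 2·17=34, U→Site 2 4·17=68. Service 466; fixed 153; total 619.
Difference: |382 − 619| = 237.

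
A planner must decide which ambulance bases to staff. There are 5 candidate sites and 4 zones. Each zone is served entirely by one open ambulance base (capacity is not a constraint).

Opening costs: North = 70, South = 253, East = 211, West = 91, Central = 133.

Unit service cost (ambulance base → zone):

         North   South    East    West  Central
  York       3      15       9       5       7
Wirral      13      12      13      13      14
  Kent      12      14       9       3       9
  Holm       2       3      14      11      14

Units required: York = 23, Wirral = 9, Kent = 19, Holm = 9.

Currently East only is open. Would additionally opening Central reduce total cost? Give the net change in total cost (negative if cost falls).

Current service cost with {East}: 621.
Adding Central: each zone re-picks its cheapest; new service cost 575, saving 46.
Extra fixed cost: 133. Net change = 133 − 46 = 87.
(Totals: 832 → 919.)

No — net change +87 (cost rises by 87).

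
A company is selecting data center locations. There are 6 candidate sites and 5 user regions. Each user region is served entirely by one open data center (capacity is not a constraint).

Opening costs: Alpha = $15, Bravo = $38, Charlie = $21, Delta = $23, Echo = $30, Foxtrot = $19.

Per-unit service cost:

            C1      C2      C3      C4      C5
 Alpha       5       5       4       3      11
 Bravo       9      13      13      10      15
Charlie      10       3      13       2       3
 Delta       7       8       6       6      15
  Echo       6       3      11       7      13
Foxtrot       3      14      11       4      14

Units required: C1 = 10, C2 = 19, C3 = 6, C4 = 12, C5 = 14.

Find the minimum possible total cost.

For any fixed open set, each user region goes to its cheapest open site; total = fixed + service.
{Alpha, Charlie, Foxtrot}: C1→Foxtrot 3·10=30, C2→Charlie 3·19=57, C3→Alpha 4·6=24, C4→Charlie 2·12=24, C5→Charlie 3·14=42. Service 177; fixed 55; total 232.
{Alpha, Charlie}: service 197 + fixed 36 = 233
{Charlie, Delta, Foxtrot}: C1→Foxtrot 3·10=30, C2→Charlie 3·19=57, C3→Delta 6·6=36, C4→Charlie 2·12=24, C5→Charlie 3·14=42. Service 189; fixed 63; total 252.
{Alpha, Bravo, Charlie, Delta, Echo, Foxtrot}: C1→Foxtrot 3·10=30, C2→Charlie 3·19=57, C3→Alpha 4·6=24, C4→Charlie 2·12=24, C5→Charlie 3·14=42. Service 177; fixed 146; total 323.
No other subset beats 232.

Minimum total cost: 232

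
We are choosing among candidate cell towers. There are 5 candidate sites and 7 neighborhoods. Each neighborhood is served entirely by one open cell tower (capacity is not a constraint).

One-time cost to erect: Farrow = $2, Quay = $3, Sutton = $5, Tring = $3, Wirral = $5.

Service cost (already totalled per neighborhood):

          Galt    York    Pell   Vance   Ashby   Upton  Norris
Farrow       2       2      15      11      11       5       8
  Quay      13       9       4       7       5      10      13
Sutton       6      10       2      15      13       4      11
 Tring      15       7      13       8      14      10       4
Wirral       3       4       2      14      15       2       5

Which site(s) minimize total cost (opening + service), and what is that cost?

Open Farrow, Quay and Wirral; minimum total cost 35.

For any fixed open set, each neighborhood goes to its cheapest open site; total = fixed + service.
{Farrow, Quay, Wirral}: Galt→Farrow 2, York→Farrow 2, Pell→Wirral 2, Vance→Quay 7, Ashby→Quay 5, Upton→Wirral 2, Norris→Wirral 5. Service 25; fixed 10; total 35.
{Quay, Wirral}: service 28 + fixed 8 = 36
{Farrow, Quay, Tring}: service 29 + fixed 8 = 37
{Farrow, Quay, Sutton, Tring, Wirral}: service 24 + fixed 18 = 42
No other subset beats 35.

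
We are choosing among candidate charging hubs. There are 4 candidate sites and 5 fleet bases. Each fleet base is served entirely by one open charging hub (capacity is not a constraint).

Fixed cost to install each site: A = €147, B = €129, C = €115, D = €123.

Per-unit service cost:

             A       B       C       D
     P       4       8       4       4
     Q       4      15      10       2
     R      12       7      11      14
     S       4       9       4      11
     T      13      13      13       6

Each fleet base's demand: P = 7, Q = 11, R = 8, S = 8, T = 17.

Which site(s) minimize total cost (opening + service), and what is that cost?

Open D only; minimum total cost 475.

For any fixed open set, each fleet base goes to its cheapest open site; total = fixed + service.
{D}: P→D 4·7=28, Q→D 2·11=22, R→D 14·8=112, S→D 11·8=88, T→D 6·17=102. Service 352; fixed 123; total 475.
{C, D}: service 272 + fixed 238 = 510
{B, D}: service 280 + fixed 252 = 532
{A, B, C, D}: service 240 + fixed 514 = 754
No other subset beats 475.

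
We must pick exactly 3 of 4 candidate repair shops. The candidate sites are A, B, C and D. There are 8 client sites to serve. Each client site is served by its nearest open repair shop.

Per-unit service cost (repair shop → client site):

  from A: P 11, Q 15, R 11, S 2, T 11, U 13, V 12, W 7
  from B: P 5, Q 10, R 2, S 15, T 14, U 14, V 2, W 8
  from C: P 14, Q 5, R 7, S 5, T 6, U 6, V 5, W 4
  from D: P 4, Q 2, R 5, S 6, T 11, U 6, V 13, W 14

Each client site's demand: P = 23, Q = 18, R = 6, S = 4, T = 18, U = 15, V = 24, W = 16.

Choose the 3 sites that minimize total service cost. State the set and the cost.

With exactly 3 open, each client site uses its cheapest among the chosen.
{B, C, D}: P→D 4·23=92, Q→D 2·18=36, R→B 2·6=12, S→C 5·4=20, T→C 6·18=108, U→C 6·15=90, V→B 2·24=48, W→C 4·16=64. Service cost 470.
{A, B, C}: service cost 535
{A, C, D}: service cost 548
Among all 4 size-3 choices, {B, C, D} is lowest.

Choose B, C and D; total service cost 470.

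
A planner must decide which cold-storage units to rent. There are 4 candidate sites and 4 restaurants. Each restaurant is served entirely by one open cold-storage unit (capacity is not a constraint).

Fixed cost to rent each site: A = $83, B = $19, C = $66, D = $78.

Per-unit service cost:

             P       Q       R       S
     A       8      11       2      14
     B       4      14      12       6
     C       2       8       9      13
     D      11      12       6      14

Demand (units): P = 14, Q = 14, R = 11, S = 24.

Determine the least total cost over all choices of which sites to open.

Minimum total cost: 468

For any fixed open set, each restaurant goes to its cheapest open site; total = fixed + service.
{B, C}: P→C 2·14=28, Q→C 8·14=112, R→C 9·11=99, S→B 6·24=144. Service 383; fixed 85; total 468.
{A, B, C}: service 306 + fixed 168 = 474
{A, B}: service 376 + fixed 102 = 478
{A, B, C, D}: service 306 + fixed 246 = 552
No other subset beats 468.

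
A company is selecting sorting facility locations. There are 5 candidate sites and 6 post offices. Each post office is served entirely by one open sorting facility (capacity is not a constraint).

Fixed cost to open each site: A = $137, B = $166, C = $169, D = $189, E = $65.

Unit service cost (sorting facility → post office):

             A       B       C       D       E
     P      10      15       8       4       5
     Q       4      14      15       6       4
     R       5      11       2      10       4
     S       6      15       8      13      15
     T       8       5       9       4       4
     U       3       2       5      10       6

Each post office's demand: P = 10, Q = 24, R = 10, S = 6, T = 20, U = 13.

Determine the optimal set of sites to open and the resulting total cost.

Open E only; minimum total cost 499.

For any fixed open set, each post office goes to its cheapest open site; total = fixed + service.
{E}: P→E 5·10=50, Q→E 4·24=96, R→E 4·10=40, S→E 15·6=90, T→E 4·20=80, U→E 6·13=78. Service 434; fixed 65; total 499.
{A, E}: P→E 5·10=50, Q→A 4·24=96, R→E 4·10=40, S→A 6·6=36, T→E 4·20=80, U→A 3·13=39. Service 341; fixed 202; total 543.
{C, E}: P→E 5·10=50, Q→E 4·24=96, R→C 2·10=20, S→C 8·6=48, T→E 4·20=80, U→C 5·13=65. Service 359; fixed 234; total 593.
{A, B, C, D, E}: service 298 + fixed 726 = 1024
No other subset beats 499.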